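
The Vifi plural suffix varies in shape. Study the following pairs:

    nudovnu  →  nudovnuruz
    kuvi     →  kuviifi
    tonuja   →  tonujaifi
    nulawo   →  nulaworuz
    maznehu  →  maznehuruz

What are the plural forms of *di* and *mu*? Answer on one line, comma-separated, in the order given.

The alternation tracks the last vowel of the stem — -ruz when the last vowel of the stem is a rounded vowel (*nudovnu*, *nulawo*, *maznehu*); -ifi when the last vowel of the stem is an unrounded vowel (*kuvi*, *tonuja*).
*di* — last vowel /i/ (an unrounded vowel) → -ifi → *diifi*.
Since the last vowel of *mu* is /u/ (a rounded vowel), it takes -ruz, giving *muruz*.

diifi, muruz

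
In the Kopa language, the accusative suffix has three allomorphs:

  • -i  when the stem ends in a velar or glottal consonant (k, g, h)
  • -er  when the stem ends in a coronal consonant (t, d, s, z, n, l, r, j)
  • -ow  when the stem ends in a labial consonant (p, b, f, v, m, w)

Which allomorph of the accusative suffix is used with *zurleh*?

Since the final consonant of *zurleh* is /h/ (velar/glottal), it takes -i.

-i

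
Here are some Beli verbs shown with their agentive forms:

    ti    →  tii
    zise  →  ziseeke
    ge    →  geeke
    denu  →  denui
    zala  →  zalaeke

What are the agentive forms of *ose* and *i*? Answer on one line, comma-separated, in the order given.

The pattern is height harmony: -i when the last vowel of the stem is a high vowel (*ti*, *denu*); -eke when the last vowel of the stem is a non-high vowel (*zise*, *ge*, *zala*).
Since the last vowel of *ose* is /e/ (a non-high vowel), it takes -eke, giving *oseeke*.
*i* — last vowel /i/ (a high vowel) → -i → *ii*.

oseeke, ii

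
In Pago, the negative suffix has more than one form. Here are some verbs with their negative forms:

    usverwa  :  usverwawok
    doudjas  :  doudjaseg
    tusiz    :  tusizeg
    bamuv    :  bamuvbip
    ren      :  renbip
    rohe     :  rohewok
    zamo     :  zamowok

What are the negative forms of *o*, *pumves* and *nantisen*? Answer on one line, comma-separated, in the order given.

The alternation tracks the final sound of the stem — -eg when the stem ends in a sibilant (*doudjas*, *tusiz*); -bip when the stem ends in a non-sibilant consonant (*bamuv*, *ren*); -wok when the stem ends in a vowel (*usverwa*, *rohe*, *zamo*).
The final sound of *o* is /o/, which is a vowel, so the suffix is -wok, giving *owok*.
The final sound of *pumves* is /s/, which is a sibilant, so the suffix is -eg, giving *pumveseg*.
Since the final sound of *nantisen* is /n/ (a non-sibilant consonant), it takes -bip, giving *nantisenbip*.

owok, pumveseg, nantisenbip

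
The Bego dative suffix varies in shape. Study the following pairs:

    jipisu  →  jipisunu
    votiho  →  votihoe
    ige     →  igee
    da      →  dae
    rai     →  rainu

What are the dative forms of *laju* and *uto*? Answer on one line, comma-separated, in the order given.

Looking at the last vowel of each stem: -nu when the last vowel of the stem is a high vowel (*jipisu*, *rai*); -e when the last vowel of the stem is a non-high vowel (*votiho*, *ige*, *da*).
*laju*: last vowel = /u/, a high vowel → -nu → *lajunu*.
*uto* — last vowel /o/ (a non-high vowel) → -e → *utoe*.

lajunu, utoe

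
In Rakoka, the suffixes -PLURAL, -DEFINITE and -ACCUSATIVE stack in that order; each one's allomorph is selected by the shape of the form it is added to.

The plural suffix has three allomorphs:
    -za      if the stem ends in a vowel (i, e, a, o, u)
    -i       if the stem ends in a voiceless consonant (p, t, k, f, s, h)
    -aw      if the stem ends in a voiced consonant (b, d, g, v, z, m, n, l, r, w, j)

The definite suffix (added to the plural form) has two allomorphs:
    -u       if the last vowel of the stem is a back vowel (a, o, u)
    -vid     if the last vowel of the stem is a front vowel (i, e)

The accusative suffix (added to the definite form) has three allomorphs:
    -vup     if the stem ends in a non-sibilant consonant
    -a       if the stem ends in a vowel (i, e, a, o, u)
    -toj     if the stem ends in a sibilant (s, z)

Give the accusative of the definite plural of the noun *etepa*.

The final sound of *etepa* is /a/, which is a vowel, so the plural suffix is -za, giving *etepaza*.
The plural form *etepaza*: last vowel = /a/, a back vowel → -u → *etepazau*.
The definite form *etepazau* — final sound /u/ (a vowel) → -a → *etepazaua*.

etepazaua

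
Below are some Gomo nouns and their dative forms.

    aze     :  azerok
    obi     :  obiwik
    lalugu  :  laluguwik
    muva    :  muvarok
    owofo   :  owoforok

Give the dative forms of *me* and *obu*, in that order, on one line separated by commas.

The alternation tracks the last vowel of the stem — -wik when the last vowel of the stem is a high vowel (*obi*, *lalugu*); -rok when the last vowel of the stem is a non-high vowel (*aze*, *muva*, *owofo*).
*me*: last vowel = /e/, a non-high vowel → -rok → *merok*.
Since the last vowel of *obu* is /u/ (a high vowel), it takes -wik, giving *obuwik*.

merok, obuwik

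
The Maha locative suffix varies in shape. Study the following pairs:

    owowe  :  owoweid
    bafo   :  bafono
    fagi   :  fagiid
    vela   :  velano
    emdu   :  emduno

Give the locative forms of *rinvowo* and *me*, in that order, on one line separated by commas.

rinvowono, meid

Looking at the last vowel of each stem: -id when the last vowel of the stem is a front vowel (*owowe*, *fagi*); -no when the last vowel of the stem is a back vowel (*bafo*, *vela*, *emdu*).
Since the last vowel of *rinvowo* is /o/ (a back vowel), it takes -no, giving *rinvowono*.
Since the last vowel of *me* is /e/ (a front vowel), it takes -id, giving *meid*.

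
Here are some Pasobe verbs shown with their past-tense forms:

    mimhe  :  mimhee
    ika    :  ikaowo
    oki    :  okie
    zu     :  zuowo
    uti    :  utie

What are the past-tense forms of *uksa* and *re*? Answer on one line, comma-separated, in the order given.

uksaowo, ree

Looking at the last vowel of each stem: -e when the last vowel of the stem is a front vowel (*mimhe*, *oki*, *uti*); -owo when the last vowel of the stem is a back vowel (*ika*, *zu*).
*uksa* — last vowel /a/ (a back vowel) → -owo → *uksaowo*.
Since the last vowel of *re* is /e/ (a front vowel), it takes -e, giving *ree*.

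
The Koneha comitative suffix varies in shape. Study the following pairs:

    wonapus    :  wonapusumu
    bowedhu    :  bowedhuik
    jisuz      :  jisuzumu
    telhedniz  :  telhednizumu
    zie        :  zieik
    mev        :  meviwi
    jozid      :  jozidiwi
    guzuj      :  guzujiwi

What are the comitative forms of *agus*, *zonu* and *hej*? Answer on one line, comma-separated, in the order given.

The alternation tracks the final sound of the stem — -umu when the stem ends in a sibilant (*wonapus*, *jisuz*, *telhedniz*); -iwi when the stem ends in a non-sibilant consonant (*mev*, *jozid*, *guzuj*); -ik when the stem ends in a vowel (*bowedhu*, *zie*).
*agus* — final sound /s/ (a sibilant) → -umu → *agusumu*.
*zonu*: final sound = /u/, a vowel → -ik → *zonuik*.
The final sound of *hej* is /j/, which is a non-sibilant consonant, so the suffix is -iwi, giving *hejiwi*.

agusumu, zonuik, hejiwi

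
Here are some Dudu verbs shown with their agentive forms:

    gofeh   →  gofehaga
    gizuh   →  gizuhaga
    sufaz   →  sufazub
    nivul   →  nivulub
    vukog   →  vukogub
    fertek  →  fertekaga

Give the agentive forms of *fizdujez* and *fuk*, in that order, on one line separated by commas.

fizdujezub, fukaga

Looking at the final consonant of each stem: -aga when the stem ends in a voiceless consonant (*gofeh*, *gizuh*, *fertek*); -ub when the stem ends in a voiced consonant (*sufaz*, *nivul*, *vukog*).
The final consonant of *fizdujez* is /z/, which is voiced, so the suffix is -ub, giving *fizdujezub*.
The final consonant of *fuk* is /k/, which is voiceless, so the suffix is -aga, giving *fukaga*.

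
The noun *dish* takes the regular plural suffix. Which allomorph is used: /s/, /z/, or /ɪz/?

The stem *dish* ends in a sibilant (/s, z, ʃ, ʒ, tʃ, dʒ/).
The plural suffix surfaces as /ɪz/ after sibilants, /s/ after other voiceless consonants, and /z/ after other voiced sounds.
So the plural -s on *dish* is pronounced /ɪz/.

/ɪz/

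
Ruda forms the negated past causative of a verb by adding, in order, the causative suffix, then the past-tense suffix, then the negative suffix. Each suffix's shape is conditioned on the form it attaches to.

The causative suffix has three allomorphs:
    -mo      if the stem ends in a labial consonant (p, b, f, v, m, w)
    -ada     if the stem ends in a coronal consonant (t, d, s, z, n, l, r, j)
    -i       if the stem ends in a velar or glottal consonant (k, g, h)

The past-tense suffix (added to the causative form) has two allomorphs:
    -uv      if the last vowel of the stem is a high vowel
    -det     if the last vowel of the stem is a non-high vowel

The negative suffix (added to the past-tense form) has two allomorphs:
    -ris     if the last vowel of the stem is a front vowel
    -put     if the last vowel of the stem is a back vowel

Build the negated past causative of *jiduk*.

*jiduk*: final consonant = /k/, velar/glottal → -i → *jiduki*.
Since the last vowel of the causative form *jiduki* is /i/ (a high vowel), it takes -uv, giving *jidukiuv*.
The past-tense form *jidukiuv*: last vowel = /u/, a back vowel → -put → *jidukiuvput*.

jidukiuvput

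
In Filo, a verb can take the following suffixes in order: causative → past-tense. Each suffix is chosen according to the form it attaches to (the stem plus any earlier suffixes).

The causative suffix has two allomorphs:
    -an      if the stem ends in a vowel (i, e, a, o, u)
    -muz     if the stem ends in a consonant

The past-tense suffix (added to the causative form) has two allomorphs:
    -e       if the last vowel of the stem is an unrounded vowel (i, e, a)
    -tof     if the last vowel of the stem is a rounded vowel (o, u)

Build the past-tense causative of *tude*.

*tude*: final sound = /e/, a vowel → -an → *tudean*.
The causative form *tudean* — last vowel /a/ (an unrounded vowel) → -e → *tudeane*.

tudeane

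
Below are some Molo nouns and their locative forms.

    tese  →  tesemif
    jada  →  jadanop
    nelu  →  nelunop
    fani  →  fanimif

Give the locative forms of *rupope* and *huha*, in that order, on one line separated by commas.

Looking at the last vowel of each stem: -mif when the last vowel of the stem is a front vowel (*tese*, *fani*); -nop when the last vowel of the stem is a back vowel (*jada*, *nelu*).
*rupope*: last vowel = /e/, a front vowel → -mif → *rupopemif*.
*huha*: last vowel = /a/, a back vowel → -nop → *huhanop*.

rupopemif, huhanop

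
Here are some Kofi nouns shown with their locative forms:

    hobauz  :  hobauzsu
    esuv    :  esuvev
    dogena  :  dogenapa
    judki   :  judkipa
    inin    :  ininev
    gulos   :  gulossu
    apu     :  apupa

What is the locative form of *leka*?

lekapa

The pattern is sibilance of the final sound: -su when the stem ends in a sibilant (*hobauz*, *gulos*); -ev when the stem ends in a non-sibilant consonant (*esuv*, *inin*); -pa when the stem ends in a vowel (*dogena*, *judki*, *apu*).
The final sound of *leka* is /a/, which is a vowel, so the suffix is -pa, giving *lekapa*.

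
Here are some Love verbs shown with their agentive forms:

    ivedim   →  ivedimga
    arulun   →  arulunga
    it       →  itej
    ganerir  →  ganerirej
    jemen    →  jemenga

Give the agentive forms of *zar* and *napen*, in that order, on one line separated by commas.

Looking at the final consonant of each stem: -ga when the stem ends in a nasal (*ivedim*, *arulun*, *jemen*); -ej when the stem ends in a non-nasal consonant (*it*, *ganerir*).
*zar*: final consonant = /r/, non-nasal → -ej → *zarej*.
*napen* — final consonant /n/ (a nasal) → -ga → *napenga*.

zarej, napenga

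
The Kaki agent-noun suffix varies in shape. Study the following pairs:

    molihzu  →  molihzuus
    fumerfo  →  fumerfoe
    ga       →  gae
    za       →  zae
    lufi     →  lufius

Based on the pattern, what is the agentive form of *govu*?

The suffix is conditioned by the last vowel: -us when the last vowel of the stem is a high vowel (*molihzu*, *lufi*); -e when the last vowel of the stem is a non-high vowel (*fumerfo*, *ga*, *za*).
The last vowel of *govu* is /u/, which is a high vowel, so the suffix is -us, giving *govuus*.

govuus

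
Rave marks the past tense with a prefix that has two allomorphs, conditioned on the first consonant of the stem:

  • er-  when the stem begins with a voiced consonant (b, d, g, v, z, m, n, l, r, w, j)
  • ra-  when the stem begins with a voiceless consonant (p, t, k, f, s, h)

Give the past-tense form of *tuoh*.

ratuoh

Since the first consonant of *tuoh* is /t/ (voiceless), it takes ra-, giving *ratuoh*.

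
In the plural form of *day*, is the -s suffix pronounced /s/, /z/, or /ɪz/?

The stem *day* ends in a voiced non-sibilant sound.
The plural suffix surfaces as /ɪz/ after sibilants, /s/ after other voiceless consonants, and /z/ after other voiced sounds.
So the plural -s on *day* is pronounced /z/.

/z/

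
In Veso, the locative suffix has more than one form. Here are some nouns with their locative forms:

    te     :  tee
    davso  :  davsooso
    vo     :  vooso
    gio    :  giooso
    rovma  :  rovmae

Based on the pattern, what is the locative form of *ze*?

Looking at the last vowel of each stem: -oso when the last vowel of the stem is a rounded vowel (*davso*, *vo*, *gio*); -e when the last vowel of the stem is an unrounded vowel (*te*, *rovma*).
The last vowel of *ze* is /e/, which is an unrounded vowel, so the suffix is -e, giving *zee*.

zee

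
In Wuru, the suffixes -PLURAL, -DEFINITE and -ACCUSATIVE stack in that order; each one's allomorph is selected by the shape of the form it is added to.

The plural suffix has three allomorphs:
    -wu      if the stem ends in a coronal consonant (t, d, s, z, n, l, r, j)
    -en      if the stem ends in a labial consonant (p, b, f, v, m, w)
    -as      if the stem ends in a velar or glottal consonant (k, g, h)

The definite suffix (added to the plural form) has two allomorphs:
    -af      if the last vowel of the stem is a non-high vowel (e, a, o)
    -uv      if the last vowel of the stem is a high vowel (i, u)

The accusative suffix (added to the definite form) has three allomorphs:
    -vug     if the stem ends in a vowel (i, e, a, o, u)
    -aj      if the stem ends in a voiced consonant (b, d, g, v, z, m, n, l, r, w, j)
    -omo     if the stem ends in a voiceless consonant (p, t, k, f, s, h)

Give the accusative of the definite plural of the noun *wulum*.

wulumenafomo

The final consonant of *wulum* is /m/, which is labial, so the plural suffix is -en, giving *wulumen*.
Since the last vowel of the plural form *wulumen* is /e/ (a non-high vowel), it takes -af, giving *wulumenaf*.
The final sound of the definite form *wulumenaf* is /f/, which is a voiceless consonant, so the accusative suffix is -omo, giving *wulumenafomo*.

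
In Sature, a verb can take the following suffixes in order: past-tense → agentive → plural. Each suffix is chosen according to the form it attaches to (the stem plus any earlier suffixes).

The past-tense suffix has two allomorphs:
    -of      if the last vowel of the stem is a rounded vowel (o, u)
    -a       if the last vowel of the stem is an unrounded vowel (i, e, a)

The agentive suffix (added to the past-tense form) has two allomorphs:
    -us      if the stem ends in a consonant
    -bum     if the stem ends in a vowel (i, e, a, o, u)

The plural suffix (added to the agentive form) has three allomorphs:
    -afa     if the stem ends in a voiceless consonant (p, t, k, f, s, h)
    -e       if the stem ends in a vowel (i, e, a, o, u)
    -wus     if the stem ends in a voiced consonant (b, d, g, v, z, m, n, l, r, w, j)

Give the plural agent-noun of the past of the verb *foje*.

fojeabumwus

*foje*: last vowel = /e/, an unrounded vowel → -a → *fojea*.
The past-tense form *fojea*: final sound = /a/, a vowel → -bum → *fojeabum*.
Since the final sound of the agentive form *fojeabum* is /m/ (a voiced consonant), it takes -wus, giving *fojeabumwus*.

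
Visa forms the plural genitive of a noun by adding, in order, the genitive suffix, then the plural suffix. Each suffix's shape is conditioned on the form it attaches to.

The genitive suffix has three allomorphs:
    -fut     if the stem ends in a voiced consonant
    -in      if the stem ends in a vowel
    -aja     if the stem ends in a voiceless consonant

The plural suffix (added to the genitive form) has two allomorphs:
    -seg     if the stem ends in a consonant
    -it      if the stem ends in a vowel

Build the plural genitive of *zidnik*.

zidnikajait

*zidnik* — final sound /k/ (a voiceless consonant) → -aja → *zidnikaja*.
The genitive form *zidnikaja*: final sound = /a/, a vowel → -it → *zidnikajait*.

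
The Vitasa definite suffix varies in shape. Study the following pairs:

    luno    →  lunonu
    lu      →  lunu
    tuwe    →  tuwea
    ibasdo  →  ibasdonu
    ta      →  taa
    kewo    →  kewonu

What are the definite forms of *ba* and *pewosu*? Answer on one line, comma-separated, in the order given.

baa, pewosunu

The suffix is conditioned by the last vowel: -nu when the last vowel of the stem is a rounded vowel (*luno*, *lu*, *ibasdo*, *kewo*); -a when the last vowel of the stem is an unrounded vowel (*tuwe*, *ta*).
The last vowel of *ba* is /a/, which is an unrounded vowel, so the suffix is -a, giving *baa*.
*pewosu*: last vowel = /u/, a rounded vowel → -nu → *pewosunu*.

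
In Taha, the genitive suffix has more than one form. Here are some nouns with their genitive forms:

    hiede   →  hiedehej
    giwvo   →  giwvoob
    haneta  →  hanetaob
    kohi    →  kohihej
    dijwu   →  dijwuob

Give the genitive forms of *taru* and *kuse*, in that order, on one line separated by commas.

The alternation tracks the last vowel of the stem — -hej when the last vowel of the stem is a front vowel (*hiede*, *kohi*); -ob when the last vowel of the stem is a back vowel (*giwvo*, *haneta*, *dijwu*).
*taru* — last vowel /u/ (a back vowel) → -ob → *taruob*.
*kuse* — last vowel /e/ (a front vowel) → -hej → *kusehej*.

taruob, kusehej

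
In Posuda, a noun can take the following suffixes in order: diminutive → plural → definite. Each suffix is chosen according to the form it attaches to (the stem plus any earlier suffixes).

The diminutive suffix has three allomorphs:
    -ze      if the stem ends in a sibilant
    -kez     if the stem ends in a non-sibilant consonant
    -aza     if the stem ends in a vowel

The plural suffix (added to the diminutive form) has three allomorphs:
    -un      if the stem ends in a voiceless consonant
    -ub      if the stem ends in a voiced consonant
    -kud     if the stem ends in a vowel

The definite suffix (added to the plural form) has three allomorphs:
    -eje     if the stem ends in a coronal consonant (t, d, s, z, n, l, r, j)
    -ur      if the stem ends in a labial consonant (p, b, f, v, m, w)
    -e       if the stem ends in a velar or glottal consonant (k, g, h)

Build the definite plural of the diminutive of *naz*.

nazzekudeje

*naz*: final sound = /z/, a sibilant → -ze → *nazze*.
The diminutive form *nazze*: final sound = /e/, a vowel → -kud → *nazzekud*.
The plural form *nazzekud* — final consonant /d/ (coronal) → -eje → *nazzekudeje*.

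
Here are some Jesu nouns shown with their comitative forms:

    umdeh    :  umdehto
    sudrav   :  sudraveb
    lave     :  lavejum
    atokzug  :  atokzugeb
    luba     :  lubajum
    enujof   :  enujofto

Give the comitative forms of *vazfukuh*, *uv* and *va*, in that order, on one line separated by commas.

The alternation tracks the final sound of the stem — -to when the stem ends in a voiceless consonant (*umdeh*, *enujof*); -eb when the stem ends in a voiced consonant (*sudrav*, *atokzug*); -jum when the stem ends in a vowel (*lave*, *luba*).
*vazfukuh*: final sound = /h/, a voiceless consonant → -to → *vazfukuhto*.
Since the final sound of *uv* is /v/ (a voiced consonant), it takes -eb, giving *uveb*.
*va* — final sound /a/ (a vowel) → -jum → *vajum*.

vazfukuhto, uveb, vajum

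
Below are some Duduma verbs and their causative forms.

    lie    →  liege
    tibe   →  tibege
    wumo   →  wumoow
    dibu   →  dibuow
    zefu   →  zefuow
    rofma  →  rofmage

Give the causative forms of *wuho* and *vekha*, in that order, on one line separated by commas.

wuhoow, vekhage

The alternation tracks the last vowel of the stem — -ow when the last vowel of the stem is a rounded vowel (*wumo*, *dibu*, *zefu*); -ge when the last vowel of the stem is an unrounded vowel (*lie*, *tibe*, *rofma*).
*wuho* — last vowel /o/ (a rounded vowel) → -ow → *wuhoow*.
*vekha* — last vowel /a/ (an unrounded vowel) → -ge → *vekhage*.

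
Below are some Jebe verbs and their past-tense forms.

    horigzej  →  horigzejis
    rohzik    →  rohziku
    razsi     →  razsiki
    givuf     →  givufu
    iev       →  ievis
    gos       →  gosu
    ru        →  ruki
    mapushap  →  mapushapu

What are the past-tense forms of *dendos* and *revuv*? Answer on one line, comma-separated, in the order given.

The pattern is voicing of the final sound: -u when the stem ends in a voiceless consonant (*rohzik*, *givuf*, *gos*, *mapushap*); -is when the stem ends in a voiced consonant (*horigzej*, *iev*); -ki when the stem ends in a vowel (*razsi*, *ru*).
*dendos*: final sound = /s/, a voiceless consonant → -u → *dendosu*.
*revuv*: final sound = /v/, a voiced consonant → -is → *revuvis*.

dendosu, revuvis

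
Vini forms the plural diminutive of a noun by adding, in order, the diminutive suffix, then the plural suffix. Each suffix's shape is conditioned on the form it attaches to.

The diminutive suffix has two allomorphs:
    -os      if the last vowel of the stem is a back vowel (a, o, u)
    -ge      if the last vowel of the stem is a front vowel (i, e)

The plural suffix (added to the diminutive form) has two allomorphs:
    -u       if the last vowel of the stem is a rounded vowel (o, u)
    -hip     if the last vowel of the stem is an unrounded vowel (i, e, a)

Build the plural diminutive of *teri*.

terigehip

*teri* — last vowel /i/ (a front vowel) → -ge → *terige*.
The diminutive form *terige*: last vowel = /e/, an unrounded vowel → -hip → *terigehip*.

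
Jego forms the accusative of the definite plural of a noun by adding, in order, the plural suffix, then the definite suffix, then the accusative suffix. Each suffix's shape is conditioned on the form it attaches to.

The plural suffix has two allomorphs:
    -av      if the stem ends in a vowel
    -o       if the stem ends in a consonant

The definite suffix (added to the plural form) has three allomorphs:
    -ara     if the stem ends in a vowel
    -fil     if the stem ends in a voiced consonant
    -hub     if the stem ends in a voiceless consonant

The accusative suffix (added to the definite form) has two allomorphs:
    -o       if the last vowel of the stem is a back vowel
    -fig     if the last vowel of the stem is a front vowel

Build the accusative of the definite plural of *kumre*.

kumreavfilfig

*kumre* — final sound /e/ (a vowel) → -av → *kumreav*.
The plural form *kumreav*: final sound = /v/, a voiced consonant → -fil → *kumreavfil*.
The last vowel of the definite form *kumreavfil* is /i/, which is a front vowel, so the accusative suffix is -fig, giving *kumreavfilfig*.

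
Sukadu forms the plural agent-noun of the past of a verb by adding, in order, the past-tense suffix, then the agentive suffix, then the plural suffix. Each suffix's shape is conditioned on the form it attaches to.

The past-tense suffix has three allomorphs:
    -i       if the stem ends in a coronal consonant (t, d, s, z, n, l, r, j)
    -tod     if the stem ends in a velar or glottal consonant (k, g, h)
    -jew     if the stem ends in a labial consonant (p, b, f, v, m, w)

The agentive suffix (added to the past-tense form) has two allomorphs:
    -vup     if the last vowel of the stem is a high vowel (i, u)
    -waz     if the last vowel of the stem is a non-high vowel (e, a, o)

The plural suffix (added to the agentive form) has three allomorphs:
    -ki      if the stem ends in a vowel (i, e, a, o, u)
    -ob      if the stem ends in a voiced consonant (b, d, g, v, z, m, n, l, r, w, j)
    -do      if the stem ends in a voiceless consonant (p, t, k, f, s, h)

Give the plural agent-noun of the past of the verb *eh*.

*eh*: final consonant = /h/, velar/glottal → -tod → *ehtod*.
The last vowel of the past-tense form *ehtod* is /o/, which is a non-high vowel, so the agentive suffix is -waz, giving *ehtodwaz*.
The agentive form *ehtodwaz* — final sound /z/ (a voiced consonant) → -ob → *ehtodwazob*.

ehtodwazob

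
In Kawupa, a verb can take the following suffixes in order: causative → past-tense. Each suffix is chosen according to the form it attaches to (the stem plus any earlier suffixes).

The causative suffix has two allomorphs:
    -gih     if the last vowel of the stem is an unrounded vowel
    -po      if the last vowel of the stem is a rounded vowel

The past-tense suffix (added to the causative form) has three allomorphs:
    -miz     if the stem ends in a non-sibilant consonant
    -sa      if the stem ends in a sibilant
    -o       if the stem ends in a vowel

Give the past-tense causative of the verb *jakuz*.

jakuzpoo

*jakuz*: last vowel = /u/, a rounded vowel → -po → *jakuzpo*.
The final sound of the causative form *jakuzpo* is /o/, which is a vowel, so the past-tense suffix is -o, giving *jakuzpoo*.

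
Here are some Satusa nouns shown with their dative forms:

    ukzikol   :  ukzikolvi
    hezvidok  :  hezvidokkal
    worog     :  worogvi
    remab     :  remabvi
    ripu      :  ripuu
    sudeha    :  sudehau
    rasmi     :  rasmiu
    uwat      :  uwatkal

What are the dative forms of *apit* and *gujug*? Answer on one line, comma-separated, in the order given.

apitkal, gujugvi

The alternation tracks the final sound of the stem — -kal when the stem ends in a voiceless consonant (*hezvidok*, *uwat*); -vi when the stem ends in a voiced consonant (*ukzikol*, *worog*, *remab*); -u when the stem ends in a vowel (*ripu*, *sudeha*, *rasmi*).
*apit* — final sound /t/ (a voiceless consonant) → -kal → *apitkal*.
The final sound of *gujug* is /g/, which is a voiced consonant, so the suffix is -vi, giving *gujugvi*.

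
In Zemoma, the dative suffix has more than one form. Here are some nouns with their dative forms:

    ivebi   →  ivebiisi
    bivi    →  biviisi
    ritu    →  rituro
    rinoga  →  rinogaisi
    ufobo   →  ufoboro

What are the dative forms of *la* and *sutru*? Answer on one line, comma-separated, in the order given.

laisi, sutruro

The suffix is conditioned by the last vowel: -ro when the last vowel of the stem is a rounded vowel (*ritu*, *ufobo*); -isi when the last vowel of the stem is an unrounded vowel (*ivebi*, *bivi*, *rinoga*).
Since the last vowel of *la* is /a/ (an unrounded vowel), it takes -isi, giving *laisi*.
*sutru* — last vowel /u/ (a rounded vowel) → -ro → *sutruro*.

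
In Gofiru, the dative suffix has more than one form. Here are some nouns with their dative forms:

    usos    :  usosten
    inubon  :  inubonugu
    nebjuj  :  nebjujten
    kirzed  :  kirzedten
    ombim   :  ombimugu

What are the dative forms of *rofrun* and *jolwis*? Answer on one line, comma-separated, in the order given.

Looking at the final consonant of each stem: -ugu when the stem ends in a nasal (*inubon*, *ombim*); -ten when the stem ends in a non-nasal consonant (*usos*, *nebjuj*, *kirzed*).
*rofrun*: final consonant = /n/, a nasal → -ugu → *rofrunugu*.
Since the final consonant of *jolwis* is /s/ (non-nasal), it takes -ten, giving *jolwisten*.

rofrunugu, jolwisten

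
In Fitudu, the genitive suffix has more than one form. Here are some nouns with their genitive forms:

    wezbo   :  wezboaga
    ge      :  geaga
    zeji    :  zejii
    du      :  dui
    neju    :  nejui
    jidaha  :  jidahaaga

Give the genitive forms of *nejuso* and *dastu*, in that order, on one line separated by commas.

The alternation tracks the last vowel of the stem — -i when the last vowel of the stem is a high vowel (*zeji*, *du*, *neju*); -aga when the last vowel of the stem is a non-high vowel (*wezbo*, *ge*, *jidaha*).
The last vowel of *nejuso* is /o/, which is a non-high vowel, so the suffix is -aga, giving *nejusoaga*.
Since the last vowel of *dastu* is /u/ (a high vowel), it takes -i, giving *dastui*.

nejusoaga, dastui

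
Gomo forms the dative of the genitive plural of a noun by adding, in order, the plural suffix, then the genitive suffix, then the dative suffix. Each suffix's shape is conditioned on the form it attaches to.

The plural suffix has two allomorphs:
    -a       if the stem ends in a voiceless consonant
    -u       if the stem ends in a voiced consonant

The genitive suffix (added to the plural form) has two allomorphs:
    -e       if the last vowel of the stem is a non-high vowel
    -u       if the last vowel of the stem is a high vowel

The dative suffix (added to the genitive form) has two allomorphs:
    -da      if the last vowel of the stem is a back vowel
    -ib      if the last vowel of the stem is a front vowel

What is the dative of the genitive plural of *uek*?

*uek*: final consonant = /k/, voiceless → -a → *ueka*.
The last vowel of the plural form *ueka* is /a/, which is a non-high vowel, so the genitive suffix is -e, giving *uekae*.
Since the last vowel of the genitive form *uekae* is /e/ (a front vowel), it takes -ib, giving *uekaeib*.

uekaeib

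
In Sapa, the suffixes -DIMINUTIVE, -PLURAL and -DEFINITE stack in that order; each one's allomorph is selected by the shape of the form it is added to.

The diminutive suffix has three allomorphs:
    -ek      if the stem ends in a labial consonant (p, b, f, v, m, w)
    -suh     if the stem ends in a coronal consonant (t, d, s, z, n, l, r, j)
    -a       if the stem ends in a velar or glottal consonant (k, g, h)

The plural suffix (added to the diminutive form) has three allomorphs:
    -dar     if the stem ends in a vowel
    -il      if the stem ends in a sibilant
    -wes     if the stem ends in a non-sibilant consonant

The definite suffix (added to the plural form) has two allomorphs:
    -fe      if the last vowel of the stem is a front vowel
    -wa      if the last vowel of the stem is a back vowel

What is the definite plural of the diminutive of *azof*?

*azof* — final consonant /f/ (labial) → -ek → *azofek*.
The final sound of the diminutive form *azofek* is /k/, which is a non-sibilant consonant, so the plural suffix is -wes, giving *azofekwes*.
Since the last vowel of the plural form *azofekwes* is /e/ (a front vowel), it takes -fe, giving *azofekwesfe*.

azofekwesfe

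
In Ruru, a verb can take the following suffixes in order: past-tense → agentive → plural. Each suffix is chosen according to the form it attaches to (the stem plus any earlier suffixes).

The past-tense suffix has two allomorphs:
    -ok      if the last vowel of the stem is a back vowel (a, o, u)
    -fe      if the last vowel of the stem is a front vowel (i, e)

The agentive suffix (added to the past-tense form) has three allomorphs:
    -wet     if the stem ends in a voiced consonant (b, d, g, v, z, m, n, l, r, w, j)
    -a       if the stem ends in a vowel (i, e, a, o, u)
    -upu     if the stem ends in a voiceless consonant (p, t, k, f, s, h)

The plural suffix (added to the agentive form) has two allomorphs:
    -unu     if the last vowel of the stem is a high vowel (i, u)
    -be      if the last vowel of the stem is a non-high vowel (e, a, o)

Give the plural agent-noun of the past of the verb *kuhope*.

*kuhope* — last vowel /e/ (a front vowel) → -fe → *kuhopefe*.
The past-tense form *kuhopefe* — final sound /e/ (a vowel) → -a → *kuhopefea*.
The agentive form *kuhopefea*: last vowel = /a/, a non-high vowel → -be → *kuhopefeabe*.

kuhopefeabe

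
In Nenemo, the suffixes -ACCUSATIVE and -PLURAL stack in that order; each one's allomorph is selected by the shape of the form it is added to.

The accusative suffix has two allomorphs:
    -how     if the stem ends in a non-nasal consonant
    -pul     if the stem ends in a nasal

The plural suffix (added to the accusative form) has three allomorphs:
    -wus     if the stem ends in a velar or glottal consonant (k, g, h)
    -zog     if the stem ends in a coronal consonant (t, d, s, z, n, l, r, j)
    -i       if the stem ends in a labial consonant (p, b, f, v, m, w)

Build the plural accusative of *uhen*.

The final consonant of *uhen* is /n/, which is a nasal, so the accusative suffix is -pul, giving *uhenpul*.
The final consonant of the accusative form *uhenpul* is /l/, which is coronal, so the plural suffix is -zog, giving *uhenpulzog*.

uhenpulzog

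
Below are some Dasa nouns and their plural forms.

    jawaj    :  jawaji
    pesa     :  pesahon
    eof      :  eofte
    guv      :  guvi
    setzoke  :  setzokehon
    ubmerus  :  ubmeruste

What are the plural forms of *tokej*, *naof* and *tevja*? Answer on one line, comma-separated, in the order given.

Looking at the final sound of each stem: -te when the stem ends in a voiceless consonant (*eof*, *ubmerus*); -i when the stem ends in a voiced consonant (*jawaj*, *guv*); -hon when the stem ends in a vowel (*pesa*, *setzoke*).
Since the final sound of *tokej* is /j/ (a voiced consonant), it takes -i, giving *tokeji*.
The final sound of *naof* is /f/, which is a voiceless consonant, so the suffix is -te, giving *naofte*.
*tevja* — final sound /a/ (a vowel) → -hon → *tevjahon*.

tokeji, naofte, tevjahon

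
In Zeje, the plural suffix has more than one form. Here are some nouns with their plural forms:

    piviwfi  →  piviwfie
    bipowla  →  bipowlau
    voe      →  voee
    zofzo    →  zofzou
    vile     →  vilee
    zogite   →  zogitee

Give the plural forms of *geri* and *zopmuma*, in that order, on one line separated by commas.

The suffix is conditioned by the last vowel: -e when the last vowel of the stem is a front vowel (*piviwfi*, *voe*, *vile*, *zogite*); -u when the last vowel of the stem is a back vowel (*bipowla*, *zofzo*).
Since the last vowel of *geri* is /i/ (a front vowel), it takes -e, giving *gerie*.
*zopmuma* — last vowel /a/ (a back vowel) → -u → *zopmumau*.

gerie, zopmumau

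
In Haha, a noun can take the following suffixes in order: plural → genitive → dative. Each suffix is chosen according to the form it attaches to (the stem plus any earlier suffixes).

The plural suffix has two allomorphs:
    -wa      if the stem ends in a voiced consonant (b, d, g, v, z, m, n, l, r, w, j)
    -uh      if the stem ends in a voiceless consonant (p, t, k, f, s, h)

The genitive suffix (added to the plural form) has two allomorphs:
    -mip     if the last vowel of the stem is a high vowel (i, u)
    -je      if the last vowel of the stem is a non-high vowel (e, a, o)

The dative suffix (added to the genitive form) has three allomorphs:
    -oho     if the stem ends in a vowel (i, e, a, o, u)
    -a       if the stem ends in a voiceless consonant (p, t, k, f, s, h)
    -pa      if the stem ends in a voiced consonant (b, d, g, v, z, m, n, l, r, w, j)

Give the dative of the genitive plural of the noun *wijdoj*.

*wijdoj* — final consonant /j/ (voiced) → -wa → *wijdojwa*.
The last vowel of the plural form *wijdojwa* is /a/, which is a non-high vowel, so the genitive suffix is -je, giving *wijdojwaje*.
The genitive form *wijdojwaje*: final sound = /e/, a vowel → -oho → *wijdojwajeoho*.

wijdojwajeoho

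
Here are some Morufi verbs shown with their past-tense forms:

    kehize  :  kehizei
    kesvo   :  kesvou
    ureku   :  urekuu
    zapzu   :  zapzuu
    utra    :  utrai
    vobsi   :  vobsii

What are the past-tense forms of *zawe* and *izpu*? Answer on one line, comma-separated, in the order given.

zawei, izpuu

The suffix is conditioned by the last vowel: -u when the last vowel of the stem is a rounded vowel (*kesvo*, *ureku*, *zapzu*); -i when the last vowel of the stem is an unrounded vowel (*kehize*, *utra*, *vobsi*).
The last vowel of *zawe* is /e/, which is an unrounded vowel, so the suffix is -i, giving *zawei*.
The last vowel of *izpu* is /u/, which is a rounded vowel, so the suffix is -u, giving *izpuu*.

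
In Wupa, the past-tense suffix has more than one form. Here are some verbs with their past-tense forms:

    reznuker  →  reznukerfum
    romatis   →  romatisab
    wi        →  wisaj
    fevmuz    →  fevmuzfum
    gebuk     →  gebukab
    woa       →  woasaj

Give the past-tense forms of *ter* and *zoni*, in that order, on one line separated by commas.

The suffix is conditioned by the final sound: -ab when the stem ends in a voiceless consonant (*romatis*, *gebuk*); -fum when the stem ends in a voiced consonant (*reznuker*, *fevmuz*); -saj when the stem ends in a vowel (*wi*, *woa*).
Since the final sound of *ter* is /r/ (a voiced consonant), it takes -fum, giving *terfum*.
The final sound of *zoni* is /i/, which is a vowel, so the suffix is -saj, giving *zonisaj*.

terfum, zonisaj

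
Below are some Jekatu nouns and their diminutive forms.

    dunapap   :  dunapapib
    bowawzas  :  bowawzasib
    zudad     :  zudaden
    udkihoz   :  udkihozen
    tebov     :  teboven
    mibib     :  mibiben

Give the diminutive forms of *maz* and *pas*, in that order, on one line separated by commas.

mazen, pasib

The alternation tracks the final consonant of the stem — -ib when the stem ends in a voiceless consonant (*dunapap*, *bowawzas*); -en when the stem ends in a voiced consonant (*zudad*, *udkihoz*, *tebov*, *mibib*).
*maz* — final consonant /z/ (voiced) → -en → *mazen*.
*pas* — final consonant /s/ (voiceless) → -ib → *pasib*.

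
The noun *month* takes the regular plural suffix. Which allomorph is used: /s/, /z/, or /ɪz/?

The stem *month* ends in a voiceless non-sibilant consonant.
The plural suffix surfaces as /ɪz/ after sibilants, /s/ after other voiceless consonants, and /z/ after other voiced sounds.
So the plural -s on *month* is pronounced /s/.

/s/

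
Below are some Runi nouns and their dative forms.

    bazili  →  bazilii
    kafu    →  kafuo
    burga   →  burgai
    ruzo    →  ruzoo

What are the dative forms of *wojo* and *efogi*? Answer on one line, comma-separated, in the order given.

The pattern is rounding harmony: -o when the last vowel of the stem is a rounded vowel (*kafu*, *ruzo*); -i when the last vowel of the stem is an unrounded vowel (*bazili*, *burga*).
*wojo*: last vowel = /o/, a rounded vowel → -o → *wojoo*.
*efogi*: last vowel = /i/, an unrounded vowel → -i → *efogii*.

wojoo, efogii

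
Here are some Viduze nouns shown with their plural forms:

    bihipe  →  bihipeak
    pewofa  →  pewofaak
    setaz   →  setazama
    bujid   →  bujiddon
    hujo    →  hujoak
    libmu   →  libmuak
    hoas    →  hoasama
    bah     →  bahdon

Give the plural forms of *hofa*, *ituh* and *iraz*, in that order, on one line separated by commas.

The alternation tracks the final sound of the stem — -ama when the stem ends in a sibilant (*setaz*, *hoas*); -don when the stem ends in a non-sibilant consonant (*bujid*, *bah*); -ak when the stem ends in a vowel (*bihipe*, *pewofa*, *hujo*, *libmu*).
*hofa*: final sound = /a/, a vowel → -ak → *hofaak*.
*ituh* — final sound /h/ (a non-sibilant consonant) → -don → *ituhdon*.
*iraz* — final sound /z/ (a sibilant) → -ama → *irazama*.

hofaak, ituhdon, irazama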